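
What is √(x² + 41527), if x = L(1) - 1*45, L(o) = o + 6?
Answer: √42971 ≈ 207.29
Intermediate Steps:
L(o) = 6 + o
x = -38 (x = (6 + 1) - 1*45 = 7 - 45 = -38)
√(x² + 41527) = √((-38)² + 41527) = √(1444 + 41527) = √42971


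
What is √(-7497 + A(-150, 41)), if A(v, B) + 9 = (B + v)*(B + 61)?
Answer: 8*I*√291 ≈ 136.47*I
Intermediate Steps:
A(v, B) = -9 + (61 + B)*(B + v) (A(v, B) = -9 + (B + v)*(B + 61) = -9 + (B + v)*(61 + B) = -9 + (61 + B)*(B + v))
√(-7497 + A(-150, 41)) = √(-7497 + (-9 + 41² + 61*41 + 61*(-150) + 41*(-150))) = √(-7497 + (-9 + 1681 + 2501 - 9150 - 6150)) = √(-7497 - 11127) = √(-18624) = 8*I*√291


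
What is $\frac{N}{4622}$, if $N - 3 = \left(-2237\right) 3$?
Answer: $- \frac{3354}{2311} \approx -1.4513$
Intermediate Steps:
$N = -6708$ ($N = 3 - 6711 = -6708$)
$\frac{N}{4622} = - \frac{6708}{4622} = \left(-6708\right) \frac{1}{4622} = - \frac{3354}{2311}$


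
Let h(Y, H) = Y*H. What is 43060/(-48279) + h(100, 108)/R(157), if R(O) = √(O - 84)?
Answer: -43060/48279 + 10800*√73/73 ≈ 1263.2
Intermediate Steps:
h(Y, H) = H*Y
R(O) = √(-84 + O)
43060/(-48279) + h(100, 108)/R(157) = 43060/(-48279) + (108*100)/(√(-84 + 157)) = 43060*(-1/48279) + 10800/(√73) = -43060/48279 + 10800*(√73/73) = -43060/48279 + 10800*√73/73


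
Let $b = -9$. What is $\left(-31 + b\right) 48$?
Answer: $-1920$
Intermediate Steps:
$\left(-31 + b\right) 48 = \left(-31 - 9\right) 48 = \left(-40\right) 48 = -1920$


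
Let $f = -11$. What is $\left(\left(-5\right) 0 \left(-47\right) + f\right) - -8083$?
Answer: $8072$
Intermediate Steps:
$\left(\left(-5\right) 0 \left(-47\right) + f\right) - -8083 = \left(\left(-5\right) 0 \left(-47\right) - 11\right) - -8083 = \left(0 \left(-47\right) - 11\right) + 8083 = \left(0 - 11\right) + 8083 = -11 + 8083 = 8072$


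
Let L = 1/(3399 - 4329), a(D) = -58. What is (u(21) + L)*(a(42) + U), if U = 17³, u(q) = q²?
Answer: 398235259/186 ≈ 2.1410e+6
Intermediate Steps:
L = -1/930 (L = 1/(-930) = -1/930 ≈ -0.0010753)
U = 4913
(u(21) + L)*(a(42) + U) = (21² - 1/930)*(-58 + 4913) = (441 - 1/930)*4855 = (410129/930)*4855 = 398235259/186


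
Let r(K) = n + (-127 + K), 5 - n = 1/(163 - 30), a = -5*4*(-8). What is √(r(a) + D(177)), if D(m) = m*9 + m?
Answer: √31981579/133 ≈ 42.521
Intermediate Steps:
a = 160 (a = -20*(-8) = 160)
D(m) = 10*m (D(m) = 9*m + m = 10*m)
n = 664/133 (n = 5 - 1/(163 - 30) = 5 - 1/133 = 664/133 ≈ 4.9925)
r(K) = -16227/133 + K (r(K) = 664/133 + (-127 + K) = -16227/133 + K)
√(r(a) + D(177)) = √((-16227/133 + 160) + 10*177) = √(5053/133 + 1770) = √(240463/133) = √31981579/133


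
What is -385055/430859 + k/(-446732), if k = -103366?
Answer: -445735031/673001758 ≈ -0.66231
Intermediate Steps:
-385055/430859 + k/(-446732) = -385055/430859 - 103366/(-446732) = -385055*1/430859 - 103366*(-1/446732) = -35005/39169 + 51683/223366 = -445735031/673001758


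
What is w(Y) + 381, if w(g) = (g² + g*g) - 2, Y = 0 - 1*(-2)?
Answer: 387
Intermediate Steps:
Y = 2 (Y = 0 + 2 = 2)
w(g) = -2 + 2*g² (w(g) = (g² + g²) - 2 = 2*g² - 2 = -2 + 2*g²)
w(Y) + 381 = (-2 + 2*2²) + 381 = (-2 + 2*4) + 381 = (-2 + 8) + 381 = 6 + 381 = 387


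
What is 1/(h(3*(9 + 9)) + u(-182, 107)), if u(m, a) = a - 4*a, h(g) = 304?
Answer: -1/17 ≈ -0.058824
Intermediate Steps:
u(m, a) = -3*a
1/(h(3*(9 + 9)) + u(-182, 107)) = 1/(304 - 3*107) = 1/(304 - 321) = 1/(-17) = -1/17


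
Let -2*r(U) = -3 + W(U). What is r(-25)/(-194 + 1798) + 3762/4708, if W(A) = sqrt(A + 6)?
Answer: 274605/343256 - I*sqrt(19)/3208 ≈ 0.8 - 0.0013588*I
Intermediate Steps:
W(A) = sqrt(6 + A)
r(U) = 3/2 - sqrt(6 + U)/2 (r(U) = -(-3 + sqrt(6 + U))/2 = 3/2 - sqrt(6 + U)/2)
r(-25)/(-194 + 1798) + 3762/4708 = (3/2 - sqrt(6 - 25)/2)/(-194 + 1798) + 3762/4708 = (3/2 - I*sqrt(19)/2)/1604 + 3762*(1/4708) = (3/2 - I*sqrt(19)/2)*(1/1604) + 171/214 = (3/3208 - I*sqrt(19)/3208) + 171/214 = 274605/343256 - I*sqrt(19)/3208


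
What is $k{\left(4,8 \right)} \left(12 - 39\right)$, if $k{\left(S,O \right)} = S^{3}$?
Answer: $-1728$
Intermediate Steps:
$k{\left(4,8 \right)} \left(12 - 39\right) = 4^{3} \left(12 - 39\right) = 64 \left(-27\right) = -1728$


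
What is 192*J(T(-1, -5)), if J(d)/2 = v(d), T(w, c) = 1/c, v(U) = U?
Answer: -384/5 ≈ -76.800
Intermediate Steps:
J(d) = 2*d
192*J(T(-1, -5)) = 192*(2/(-5)) = 192*(2*(-⅕)) = 192*(-⅖) = -384/5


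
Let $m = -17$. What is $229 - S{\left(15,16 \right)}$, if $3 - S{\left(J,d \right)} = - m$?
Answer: $243$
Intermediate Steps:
$S{\left(J,d \right)} = -14$ ($S{\left(J,d \right)} = 3 - \left(-1\right) \left(-17\right) = 3 - 17 = -14$)
$229 - S{\left(15,16 \right)} = 229 - -14 = 229 + 14 = 243$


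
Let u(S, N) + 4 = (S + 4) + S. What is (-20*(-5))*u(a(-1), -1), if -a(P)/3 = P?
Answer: 600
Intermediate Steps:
a(P) = -3*P
u(S, N) = 2*S (u(S, N) = -4 + ((S + 4) + S) = -4 + ((4 + S) + S) = -4 + (4 + 2*S) = 2*S)
(-20*(-5))*u(a(-1), -1) = (-20*(-5))*(2*(-3*(-1))) = 100*(2*3) = 100*6 = 600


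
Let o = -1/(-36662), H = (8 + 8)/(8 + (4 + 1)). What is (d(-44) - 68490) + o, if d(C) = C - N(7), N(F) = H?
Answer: -32664302183/476606 ≈ -68535.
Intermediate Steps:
H = 16/13 (H = 16/(8 + 5) = 16/13 ≈ 1.2308)
N(F) = 16/13
d(C) = -16/13 + C (d(C) = C - 1*16/13 = C - 16/13 = -16/13 + C)
o = 1/36662 (o = -1*(-1/36662) = 1/36662 ≈ 2.7276e-5)
(d(-44) - 68490) + o = ((-16/13 - 44) - 68490) + 1/36662 = (-588/13 - 68490) + 1/36662 = -890958/13 + 1/36662 = -32664302183/476606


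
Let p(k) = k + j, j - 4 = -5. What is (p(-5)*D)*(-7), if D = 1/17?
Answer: 42/17 ≈ 2.4706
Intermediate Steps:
j = -1 (j = 4 - 5 = -1)
p(k) = -1 + k (p(k) = k - 1 = -1 + k)
D = 1/17 ≈ 0.058824
(p(-5)*D)*(-7) = ((-1 - 5)*(1/17))*(-7) = -6*1/17*(-7) = -6/17*(-7) = 42/17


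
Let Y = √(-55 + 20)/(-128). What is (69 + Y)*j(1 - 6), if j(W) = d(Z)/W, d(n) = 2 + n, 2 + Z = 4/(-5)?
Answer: 276/25 - I*√35/800 ≈ 11.04 - 0.0073951*I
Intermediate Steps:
Z = -14/5 (Z = -2 + 4/(-5) = -2 + 4*(-⅕) = -2 - ⅘ = -14/5 ≈ -2.8000)
j(W) = -4/(5*W) (j(W) = (2 - 14/5)/W = -4/(5*W))
Y = -I*√35/128 (Y = √(-35)*(-1/128) = (I*√35)*(-1/128) = -I*√35/128 ≈ -0.046219*I)
(69 + Y)*j(1 - 6) = (69 - I*√35/128)*(-4/(5*(1 - 6))) = (69 - I*√35/128)*(-⅘/(-5)) = (69 - I*√35/128)*(-⅘*(-⅕)) = (69 - I*√35/128)*(4/25) = 276/25 - I*√35/800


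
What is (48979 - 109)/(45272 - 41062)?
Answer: 4887/421 ≈ 11.608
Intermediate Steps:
(48979 - 109)/(45272 - 41062) = 48870/4210 = 48870*(1/4210) = 4887/421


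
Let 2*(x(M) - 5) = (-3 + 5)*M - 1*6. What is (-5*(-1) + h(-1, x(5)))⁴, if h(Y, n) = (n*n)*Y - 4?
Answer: 5308416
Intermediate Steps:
x(M) = 2 + M (x(M) = 5 + ((-3 + 5)*M - 1*6)/2 = 5 + (2*M - 6)/2 = 5 + (-6 + 2*M)/2 = 5 + (-3 + M) = 2 + M)
h(Y, n) = -4 + Y*n² (h(Y, n) = n²*Y - 4 = Y*n² - 4 = -4 + Y*n²)
(-5*(-1) + h(-1, x(5)))⁴ = (-5*(-1) + (-4 - (2 + 5)²))⁴ = (5 + (-4 - 1*7²))⁴ = (5 + (-4 - 1*49))⁴ = (5 + (-4 - 49))⁴ = (5 - 53)⁴ = (-48)⁴ = 5308416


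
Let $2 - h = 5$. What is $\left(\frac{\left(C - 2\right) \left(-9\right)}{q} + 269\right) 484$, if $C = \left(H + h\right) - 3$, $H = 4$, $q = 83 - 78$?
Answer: $\frac{668404}{5} \approx 1.3368 \cdot 10^{5}$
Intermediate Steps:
$q = 5$
$h = -3$ ($h = 2 - 5 = -3$)
$C = -2$ ($C = \left(4 - 3\right) - 3 = 1 - 3 = -2$)
$\left(\frac{\left(C - 2\right) \left(-9\right)}{q} + 269\right) 484 = \left(\frac{\left(-2 - 2\right) \left(-9\right)}{5} + 269\right) 484 = \left(\left(-4\right) \left(-9\right) \frac{1}{5} + 269\right) 484 = \left(36 \cdot \frac{1}{5} + 269\right) 484 = \left(\frac{36}{5} + 269\right) 484 = \frac{1381}{5} \cdot 484 = \frac{668404}{5}$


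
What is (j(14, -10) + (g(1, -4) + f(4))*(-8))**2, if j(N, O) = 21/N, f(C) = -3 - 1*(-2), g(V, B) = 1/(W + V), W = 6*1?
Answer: 13689/196 ≈ 69.842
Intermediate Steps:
W = 6
g(V, B) = 1/(6 + V)
f(C) = -1 (f(C) = -3 + 2 = -1)
(j(14, -10) + (g(1, -4) + f(4))*(-8))**2 = (21/14 + (1/(6 + 1) - 1)*(-8))**2 = (21*(1/14) + (1/7 - 1)*(-8))**2 = (3/2 + (1/7 - 1)*(-8))**2 = (3/2 - 6/7*(-8))**2 = (3/2 + 48/7)**2 = (117/14)**2 = 13689/196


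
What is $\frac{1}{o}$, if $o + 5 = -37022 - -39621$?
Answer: $\frac{1}{2594} \approx 0.00038551$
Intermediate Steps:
$o = 2594$ ($o = -5 - -2599 = -5 + \left(-37022 + 39621\right) = -5 + 2599 = 2594$)
$\frac{1}{o} = \frac{1}{2594}$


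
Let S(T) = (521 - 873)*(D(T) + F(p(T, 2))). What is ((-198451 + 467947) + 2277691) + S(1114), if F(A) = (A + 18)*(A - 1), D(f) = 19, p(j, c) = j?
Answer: -440949933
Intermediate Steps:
F(A) = (-1 + A)*(18 + A) (F(A) = (18 + A)*(-1 + A) = (-1 + A)*(18 + A))
S(T) = -352 - 5984*T - 352*T² (S(T) = (521 - 873)*(19 + (-18 + T² + 17*T)) = -352*(1 + T² + 17*T) = -352 - 5984*T - 352*T²)
((-198451 + 467947) + 2277691) + S(1114) = ((-198451 + 467947) + 2277691) + (-352 - 5984*1114 - 352*1114²) = (269496 + 2277691) + (-352 - 6666176 - 352*1240996) = 2547187 + (-352 - 6666176 - 436830592) = 2547187 - 443497120 = -440949933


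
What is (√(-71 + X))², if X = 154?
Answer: 83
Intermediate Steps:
(√(-71 + X))² = (√(-71 + 154))² = (√83)² = 83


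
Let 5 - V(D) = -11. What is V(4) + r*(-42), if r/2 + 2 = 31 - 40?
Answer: 940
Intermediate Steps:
V(D) = 16 (V(D) = 5 - 1*(-11) = 5 + 11 = 16)
r = -22 (r = -4 + 2*(31 - 40) = -4 + 2*(-9) = -4 - 18 = -22)
V(4) + r*(-42) = 16 - 22*(-42) = 16 + 924 = 940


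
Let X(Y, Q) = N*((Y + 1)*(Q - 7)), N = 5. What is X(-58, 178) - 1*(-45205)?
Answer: -3530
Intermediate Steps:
X(Y, Q) = 5*(1 + Y)*(-7 + Q) (X(Y, Q) = 5*((Y + 1)*(Q - 7)) = 5*((1 + Y)*(-7 + Q)) = 5*(1 + Y)*(-7 + Q))
X(-58, 178) - 1*(-45205) = (-35 - 35*(-58) + 5*178 + 5*178*(-58)) - 1*(-45205) = (-35 + 2030 + 890 - 51620) + 45205 = -48735 + 45205 = -3530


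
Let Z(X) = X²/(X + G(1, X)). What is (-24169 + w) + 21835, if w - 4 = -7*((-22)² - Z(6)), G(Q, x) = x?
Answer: -5697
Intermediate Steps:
Z(X) = X/2 (Z(X) = X²/(X + X) = X²/((2*X)) = (1/(2*X))*X² = X/2)
w = -3363 (w = 4 - 7*((-22)² - 6/2) = 4 - 7*(484 - 1*3) = 4 - 7*(484 - 3) = 4 - 7*481 = 4 - 3367 = -3363)
(-24169 + w) + 21835 = (-24169 - 3363) + 21835 = -27532 + 21835 = -5697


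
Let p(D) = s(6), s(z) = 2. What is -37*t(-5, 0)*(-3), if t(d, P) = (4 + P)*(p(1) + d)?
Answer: -1332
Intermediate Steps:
p(D) = 2
t(d, P) = (2 + d)*(4 + P) (t(d, P) = (4 + P)*(2 + d) = (2 + d)*(4 + P))
-37*t(-5, 0)*(-3) = -37*(8 + 2*0 + 4*(-5) + 0*(-5))*(-3) = -37*(8 + 0 - 20 + 0)*(-3) = -37*(-12)*(-3) = 444*(-3) = -1332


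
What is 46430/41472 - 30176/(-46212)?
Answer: 141545093/79854336 ≈ 1.7725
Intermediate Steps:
46430/41472 - 30176/(-46212) = 46430*(1/41472) - 30176*(-1/46212) = 23215/20736 + 7544/11553 = 141545093/79854336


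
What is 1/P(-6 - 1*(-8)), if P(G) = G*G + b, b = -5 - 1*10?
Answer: -1/11 ≈ -0.090909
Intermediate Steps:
b = -15 (b = -5 - 10 = -15)
P(G) = -15 + G² (P(G) = G*G - 15 = G² - 15 = -15 + G²)
1/P(-6 - 1*(-8)) = 1/(-15 + (-6 - 1*(-8))²) = 1/(-15 + (-6 + 8)²) = 1/(-15 + 2²) = 1/(-15 + 4) = 1/(-11) = -1/11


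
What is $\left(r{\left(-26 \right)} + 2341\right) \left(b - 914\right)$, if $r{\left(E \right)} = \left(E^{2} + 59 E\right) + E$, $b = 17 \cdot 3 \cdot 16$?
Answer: $-142786$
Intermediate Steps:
$b = 816$ ($b = 51 \cdot 16 = 816$)
$r{\left(E \right)} = E^{2} + 60 E$
$\left(r{\left(-26 \right)} + 2341\right) \left(b - 914\right) = \left(- 26 \left(60 - 26\right) + 2341\right) \left(816 - 914\right) = \left(\left(-26\right) 34 + 2341\right) \left(-98\right) = \left(-884 + 2341\right) \left(-98\right) = 1457 \left(-98\right) = -142786$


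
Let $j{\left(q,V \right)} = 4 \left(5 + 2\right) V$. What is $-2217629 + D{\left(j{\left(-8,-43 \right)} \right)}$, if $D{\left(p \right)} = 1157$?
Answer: $-2216472$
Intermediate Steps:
$j{\left(q,V \right)} = 28 V$ ($j{\left(q,V \right)} = 4 \cdot 7 V = 28 V$)
$-2217629 + D{\left(j{\left(-8,-43 \right)} \right)} = -2217629 + 1157 = -2216472$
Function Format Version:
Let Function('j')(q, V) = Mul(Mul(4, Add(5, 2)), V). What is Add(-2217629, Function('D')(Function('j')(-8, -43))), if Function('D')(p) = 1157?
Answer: -2216472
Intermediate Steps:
Function('j')(q, V) = Mul(28, V) (Function('j')(q, V) = Mul(Mul(4, 7), V) = Mul(28, V))
Add(-2217629, Function('D')(Function('j')(-8, -43))) = Add(-2217629, 1157) = -2216472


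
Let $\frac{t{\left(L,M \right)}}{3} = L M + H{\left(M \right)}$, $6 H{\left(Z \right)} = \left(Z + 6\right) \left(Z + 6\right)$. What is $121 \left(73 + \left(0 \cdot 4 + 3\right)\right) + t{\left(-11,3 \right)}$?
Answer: $\frac{18275}{2} \approx 9137.5$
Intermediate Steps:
$H{\left(Z \right)} = \frac{\left(6 + Z\right)^{2}}{6}$ ($H{\left(Z \right)} = \frac{\left(Z + 6\right) \left(Z + 6\right)}{6} = \frac{\left(6 + Z\right) \left(6 + Z\right)}{6} = \frac{\left(6 + Z\right)^{2}}{6}$)
$t{\left(L,M \right)} = \frac{\left(6 + M\right)^{2}}{2} + 3 L M$ ($t{\left(L,M \right)} = 3 \left(L M + \frac{\left(6 + M\right)^{2}}{6}\right) = 3 \left(\frac{\left(6 + M\right)^{2}}{6} + L M\right) = \frac{\left(6 + M\right)^{2}}{2} + 3 L M$)
$121 \left(73 + \left(0 \cdot 4 + 3\right)\right) + t{\left(-11,3 \right)} = 121 \left(73 + \left(0 \cdot 4 + 3\right)\right) + \left(\frac{\left(6 + 3\right)^{2}}{2} + 3 \left(-11\right) 3\right) = 121 \left(73 + \left(0 + 3\right)\right) - \left(99 - \frac{9^{2}}{2}\right) = 121 \left(73 + 3\right) + \left(\frac{1}{2} \cdot 81 - 99\right) = 121 \cdot 76 + \left(\frac{81}{2} - 99\right) = 9196 - \frac{117}{2} = \frac{18275}{2}$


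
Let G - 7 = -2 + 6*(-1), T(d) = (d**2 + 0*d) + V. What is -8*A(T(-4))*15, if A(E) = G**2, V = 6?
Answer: -120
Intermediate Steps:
T(d) = 6 + d**2 (T(d) = (d**2 + 0*d) + 6 = (d**2 + 0) + 6 = d**2 + 6 = 6 + d**2)
G = -1 (G = 7 + (-2 + 6*(-1)) = 7 + (-2 - 6) = 7 - 8 = -1)
A(E) = 1 (A(E) = (-1)**2 = 1)
-8*A(T(-4))*15 = -8*1*15 = -8*15 = -120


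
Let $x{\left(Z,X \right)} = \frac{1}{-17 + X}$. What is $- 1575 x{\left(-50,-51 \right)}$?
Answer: $\frac{1575}{68} \approx 23.162$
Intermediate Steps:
$- 1575 x{\left(-50,-51 \right)} = - \frac{1575}{-17 - 51} = - \frac{1575}{-68} = \left(-1575\right) \left(- \frac{1}{68}\right) = \frac{1575}{68}$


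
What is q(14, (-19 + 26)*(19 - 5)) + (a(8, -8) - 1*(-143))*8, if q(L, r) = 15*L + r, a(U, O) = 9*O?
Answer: 876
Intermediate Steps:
q(L, r) = r + 15*L
q(14, (-19 + 26)*(19 - 5)) + (a(8, -8) - 1*(-143))*8 = ((-19 + 26)*(19 - 5) + 15*14) + (9*(-8) - 1*(-143))*8 = (7*14 + 210) + (-72 + 143)*8 = (98 + 210) + 71*8 = 308 + 568 = 876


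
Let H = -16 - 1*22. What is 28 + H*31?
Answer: -1150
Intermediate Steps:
H = -38 (H = -16 - 22 = -38)
28 + H*31 = 28 - 38*31 = 28 - 1178 = -1150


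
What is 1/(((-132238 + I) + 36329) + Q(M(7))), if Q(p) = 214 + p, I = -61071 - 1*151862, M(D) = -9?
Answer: -1/308637 ≈ -3.2401e-6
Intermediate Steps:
I = -212933 (I = -61071 - 151862 = -212933)
1/(((-132238 + I) + 36329) + Q(M(7))) = 1/(((-132238 - 212933) + 36329) + (214 - 9)) = 1/((-345171 + 36329) + 205) = 1/(-308842 + 205) = 1/(-308637) = -1/308637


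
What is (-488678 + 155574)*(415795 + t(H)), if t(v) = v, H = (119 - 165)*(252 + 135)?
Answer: -132573060272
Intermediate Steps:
H = -17802 (H = -46*387 = -17802)
(-488678 + 155574)*(415795 + t(H)) = (-488678 + 155574)*(415795 - 17802) = -333104*397993 = -132573060272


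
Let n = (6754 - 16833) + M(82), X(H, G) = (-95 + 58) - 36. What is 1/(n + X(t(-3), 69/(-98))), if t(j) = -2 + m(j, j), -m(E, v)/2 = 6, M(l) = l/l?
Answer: -1/10151 ≈ -9.8513e-5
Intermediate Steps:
M(l) = 1
m(E, v) = -12 (m(E, v) = -2*6 = -12)
t(j) = -14 (t(j) = -2 - 12 = -14)
X(H, G) = -73 (X(H, G) = -37 - 36 = -73)
n = -10078 (n = (6754 - 16833) + 1 = -10079 + 1 = -10078)
1/(n + X(t(-3), 69/(-98))) = 1/(-10078 - 73) = 1/(-10151) = -1/10151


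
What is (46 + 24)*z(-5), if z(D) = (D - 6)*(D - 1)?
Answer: 4620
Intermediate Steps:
z(D) = (-1 + D)*(-6 + D) (z(D) = (-6 + D)*(-1 + D) = (-1 + D)*(-6 + D))
(46 + 24)*z(-5) = (46 + 24)*(6 + (-5)² - 7*(-5)) = 70*(6 + 25 + 35) = 70*66 = 4620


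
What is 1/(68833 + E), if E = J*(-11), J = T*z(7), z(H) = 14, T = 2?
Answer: 1/68525 ≈ 1.4593e-5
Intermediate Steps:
J = 28 (J = 2*14 = 28)
E = -308 (E = 28*(-11) = -308)
1/(68833 + E) = 1/(68833 - 308) = 1/68525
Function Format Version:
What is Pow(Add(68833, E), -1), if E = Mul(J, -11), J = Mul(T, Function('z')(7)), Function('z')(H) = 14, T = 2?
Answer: Rational(1, 68525) ≈ 1.4593e-5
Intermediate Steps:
J = 28 (J = Mul(2, 14) = 28)
E = -308 (E = Mul(28, -11) = -308)
Pow(Add(68833, E), -1) = Pow(Add(68833, -308), -1) = Pow(68525, -1) = Rational(1, 68525)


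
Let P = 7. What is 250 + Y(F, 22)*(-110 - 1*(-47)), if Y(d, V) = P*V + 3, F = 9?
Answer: -9641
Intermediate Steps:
Y(d, V) = 3 + 7*V (Y(d, V) = 7*V + 3 = 3 + 7*V)
250 + Y(F, 22)*(-110 - 1*(-47)) = 250 + (3 + 7*22)*(-110 - 1*(-47)) = 250 + (3 + 154)*(-110 + 47) = 250 + 157*(-63) = 250 - 9891 = -9641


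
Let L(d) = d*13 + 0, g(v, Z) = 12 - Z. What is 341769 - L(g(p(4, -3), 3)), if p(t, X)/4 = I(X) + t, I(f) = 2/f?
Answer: 341652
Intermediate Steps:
p(t, X) = 4*t + 8/X (p(t, X) = 4*(2/X + t) = 4*(t + 2/X) = 4*t + 8/X)
L(d) = 13*d (L(d) = 13*d + 0 = 13*d)
341769 - L(g(p(4, -3), 3)) = 341769 - 13*(12 - 1*3) = 341769 - 13*(12 - 3) = 341769 - 13*9 = 341769 - 1*117 = 341769 - 117 = 341652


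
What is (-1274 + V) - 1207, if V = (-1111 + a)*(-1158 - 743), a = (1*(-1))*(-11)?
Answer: 2088619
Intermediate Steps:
a = 11 (a = -1*(-11) = 11)
V = 2091100 (V = (-1111 + 11)*(-1158 - 743) = -1100*(-1901) = 2091100)
(-1274 + V) - 1207 = (-1274 + 2091100) - 1207 = 2089826 - 1207 = 2088619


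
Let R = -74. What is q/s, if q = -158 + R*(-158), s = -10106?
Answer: -5767/5053 ≈ -1.1413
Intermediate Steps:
q = 11534 (q = -158 - 74*(-158) = -158 + 11692 = 11534)
q/s = 11534/(-10106) = 11534*(-1/10106) = -5767/5053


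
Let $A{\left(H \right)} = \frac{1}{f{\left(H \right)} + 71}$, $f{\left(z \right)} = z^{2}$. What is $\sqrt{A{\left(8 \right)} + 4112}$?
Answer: $\frac{7 \sqrt{169935}}{45} \approx 64.125$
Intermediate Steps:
$A{\left(H \right)} = \frac{1}{71 + H^{2}}$ ($A{\left(H \right)} = \frac{1}{H^{2} + 71} = \frac{1}{71 + H^{2}}$)
$\sqrt{A{\left(8 \right)} + 4112} = \sqrt{\frac{1}{71 + 8^{2}} + 4112} = \sqrt{\frac{1}{71 + 64} + 4112} = \sqrt{\frac{1}{135} + 4112} = \sqrt{\frac{555121}{135}} = \frac{7 \sqrt{169935}}{45}$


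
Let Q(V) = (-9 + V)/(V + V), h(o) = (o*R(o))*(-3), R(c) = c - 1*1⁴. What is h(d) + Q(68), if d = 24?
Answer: -225157/136 ≈ -1655.6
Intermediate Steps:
R(c) = -1 + c (R(c) = c - 1*1 = c - 1 = -1 + c)
h(o) = -3*o*(-1 + o) (h(o) = (o*(-1 + o))*(-3) = -3*o*(-1 + o))
Q(V) = (-9 + V)/(2*V) (Q(V) = (-9 + V)/((2*V)) = (-9 + V)*(1/(2*V)) = (-9 + V)/(2*V))
h(d) + Q(68) = 3*24*(1 - 1*24) + (½)*(-9 + 68)/68 = 3*24*(1 - 24) + (½)*(1/68)*59 = 3*24*(-23) + 59/136 = -1656 + 59/136 = -225157/136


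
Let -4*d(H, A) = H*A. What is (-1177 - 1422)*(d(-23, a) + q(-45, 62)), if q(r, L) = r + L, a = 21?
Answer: -1432049/4 ≈ -3.5801e+5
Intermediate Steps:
d(H, A) = -A*H/4 (d(H, A) = -H*A/4 = -A*H/4)
q(r, L) = L + r
(-1177 - 1422)*(d(-23, a) + q(-45, 62)) = (-1177 - 1422)*(-¼*21*(-23) + (62 - 45)) = -2599*(483/4 + 17) = -2599*551/4 = -1432049/4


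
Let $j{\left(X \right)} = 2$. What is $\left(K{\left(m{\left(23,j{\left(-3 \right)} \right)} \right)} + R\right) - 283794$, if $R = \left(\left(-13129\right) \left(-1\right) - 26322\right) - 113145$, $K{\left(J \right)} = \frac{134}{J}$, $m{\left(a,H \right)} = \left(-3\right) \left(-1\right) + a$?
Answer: $- \frac{5331649}{13} \approx -4.1013 \cdot 10^{5}$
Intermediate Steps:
$m{\left(a,H \right)} = 3 + a$
$R = -126338$ ($R = \left(13129 - 26322\right) - 113145 = -13193 - 113145 = -126338$)
$\left(K{\left(m{\left(23,j{\left(-3 \right)} \right)} \right)} + R\right) - 283794 = \left(\frac{134}{3 + 23} - 126338\right) - 283794 = \left(\frac{134}{26} - 126338\right) - 283794 = \left(134 \cdot \frac{1}{26} - 126338\right) - 283794 = \left(\frac{67}{13} - 126338\right) - 283794 = - \frac{1642327}{13} - 283794 = - \frac{5331649}{13}$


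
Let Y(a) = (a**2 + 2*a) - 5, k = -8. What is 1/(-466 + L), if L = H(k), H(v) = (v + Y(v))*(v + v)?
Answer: -1/1026 ≈ -0.00097466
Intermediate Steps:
Y(a) = -5 + a**2 + 2*a
H(v) = 2*v*(-5 + v**2 + 3*v) (H(v) = (v + (-5 + v**2 + 2*v))*(v + v) = (-5 + v**2 + 3*v)*(2*v) = 2*v*(-5 + v**2 + 3*v))
L = -560 (L = 2*(-8)*(-5 + (-8)**2 + 3*(-8)) = 2*(-8)*(-5 + 64 - 24) = 2*(-8)*35 = -560)
1/(-466 + L) = 1/(-466 - 560) = 1/(-1026) = -1/1026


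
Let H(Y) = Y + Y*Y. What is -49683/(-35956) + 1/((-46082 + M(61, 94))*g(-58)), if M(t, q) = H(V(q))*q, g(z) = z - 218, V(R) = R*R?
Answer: 25161851318459213/18209840911515864 ≈ 1.3818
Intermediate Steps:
V(R) = R²
H(Y) = Y + Y²
g(z) = -218 + z
M(t, q) = q³*(1 + q²) (M(t, q) = (q²*(1 + q²))*q = q³*(1 + q²))
-49683/(-35956) + 1/((-46082 + M(61, 94))*g(-58)) = -49683/(-35956) + 1/((-46082 + (94³ + 94⁵))*(-218 - 58)) = -49683*(-1/35956) + 1/((-46082 + (830584 + 7339040224))*(-276)) = 49683/35956 - 1/276/(-46082 + 7339870808) = 49683/35956 - 1/276/7339824726 = 49683/35956 + (1/7339824726)*(-1/276) = 49683/35956 - 1/2025791624376 = 25161851318459213/18209840911515864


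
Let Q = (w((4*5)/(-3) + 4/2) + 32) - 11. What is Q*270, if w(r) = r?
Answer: 4410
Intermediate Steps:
Q = 49/3 (Q = (((4*5)/(-3) + 4/2) + 32) - 11 = ((20*(-1/3) + 4*(1/2)) + 32) - 11 = ((-20/3 + 2) + 32) - 11 = (-14/3 + 32) - 11 = 82/3 - 11 = 49/3 ≈ 16.333)
Q*270 = (49/3)*270 = 4410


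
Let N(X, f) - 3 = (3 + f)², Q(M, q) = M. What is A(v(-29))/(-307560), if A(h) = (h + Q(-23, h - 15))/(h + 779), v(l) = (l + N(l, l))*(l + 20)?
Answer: -5873/1559636760 ≈ -3.7656e-6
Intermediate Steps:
N(X, f) = 3 + (3 + f)²
v(l) = (20 + l)*(3 + l + (3 + l)²) (v(l) = (l + (3 + (3 + l)²))*(l + 20) = (3 + l + (3 + l)²)*(20 + l) = (20 + l)*(3 + l + (3 + l)²))
A(h) = (-23 + h)/(779 + h) (A(h) = (h - 23)/(h + 779) = (-23 + h)/(779 + h))
A(v(-29))/(-307560) = ((-23 + (240 + (-29)³ + 27*(-29)² + 152*(-29)))/(779 + (240 + (-29)³ + 27*(-29)² + 152*(-29))))/(-307560) = ((-23 + (240 - 24389 + 27*841 - 4408))/(779 + (240 - 24389 + 27*841 - 4408)))*(-1/307560) = ((-23 + (240 - 24389 + 22707 - 4408))/(779 + (240 - 24389 + 22707 - 4408)))*(-1/307560) = ((-23 - 5850)/(779 - 5850))*(-1/307560) = (-5873/(-5071))*(-1/307560) = -1/5071*(-5873)*(-1/307560) = (5873/5071)*(-1/307560) = -5873/1559636760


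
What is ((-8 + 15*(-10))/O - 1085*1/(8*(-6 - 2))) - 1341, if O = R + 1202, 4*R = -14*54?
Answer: -85850719/64832 ≈ -1324.2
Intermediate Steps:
R = -189 (R = (-14*54)/4 = (1/4)*(-756) = -189)
O = 1013 (O = -189 + 1202 = 1013)
((-8 + 15*(-10))/O - 1085*1/(8*(-6 - 2))) - 1341 = ((-8 + 15*(-10))/1013 - 1085*1/(8*(-6 - 2))) - 1341 = ((-8 - 150)*(1/1013) - 1085/(8*(-8))) - 1341 = (-158*1/1013 - 1085/(-64)) - 1341 = (-158/1013 - 1085*(-1/64)) - 1341 = (-158/1013 + 1085/64) - 1341 = 1088993/64832 - 1341 = -85850719/64832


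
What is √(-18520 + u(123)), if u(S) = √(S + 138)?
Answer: √(-18520 + 3*√29) ≈ 136.03*I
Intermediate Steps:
u(S) = √(138 + S)
√(-18520 + u(123)) = √(-18520 + √(138 + 123)) = √(-18520 + √261) = √(-18520 + 3*√29)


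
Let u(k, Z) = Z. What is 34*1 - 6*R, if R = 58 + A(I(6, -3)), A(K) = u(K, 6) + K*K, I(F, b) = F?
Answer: -566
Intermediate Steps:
A(K) = 6 + K² (A(K) = 6 + K*K = 6 + K²)
R = 100 (R = 58 + (6 + 6²) = 58 + (6 + 36) = 58 + 42 = 100)
34*1 - 6*R = 34*1 - 6*100 = 34 - 600 = -566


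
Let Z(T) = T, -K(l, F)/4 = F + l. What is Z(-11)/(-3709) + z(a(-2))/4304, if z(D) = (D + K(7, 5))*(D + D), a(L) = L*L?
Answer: -78639/997721 ≈ -0.078819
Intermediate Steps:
a(L) = L²
K(l, F) = -4*F - 4*l (K(l, F) = -4*(F + l) = -4*F - 4*l)
z(D) = 2*D*(-48 + D) (z(D) = (D + (-4*5 - 4*7))*(D + D) = (D + (-20 - 28))*(2*D) = (D - 48)*(2*D) = (-48 + D)*(2*D) = 2*D*(-48 + D))
Z(-11)/(-3709) + z(a(-2))/4304 = -11/(-3709) + (2*(-2)²*(-48 + (-2)²))/4304 = -11*(-1/3709) + (2*4*(-48 + 4))*(1/4304) = 11/3709 + (2*4*(-44))*(1/4304) = 11/3709 - 352*1/4304 = 11/3709 - 22/269 = -78639/997721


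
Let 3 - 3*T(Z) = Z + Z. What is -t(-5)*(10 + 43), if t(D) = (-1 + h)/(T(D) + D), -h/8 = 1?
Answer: -1431/2 ≈ -715.50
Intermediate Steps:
h = -8 (h = -8*1 = -8)
T(Z) = 1 - 2*Z/3 (T(Z) = 1 - (Z + Z)/3 = 1 - 2*Z/3)
t(D) = -9/(1 + D/3) (t(D) = (-1 - 8)/((1 - 2*D/3) + D) = -9/(1 + D/3))
-t(-5)*(10 + 43) = -(-27/(3 - 5))*(10 + 43) = -(-27/(-2))*53 = -(-27*(-1/2))*53 = -27*53/2 = -1*1431/2 = -1431/2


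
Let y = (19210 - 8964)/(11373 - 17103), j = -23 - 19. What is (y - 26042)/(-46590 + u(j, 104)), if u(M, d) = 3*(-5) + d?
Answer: 74615453/133225365 ≈ 0.56007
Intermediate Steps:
j = -42
u(M, d) = -15 + d
y = -5123/2865 (y = 10246/(-5730) = 10246*(-1/5730) = -5123/2865 ≈ -1.7881)
(y - 26042)/(-46590 + u(j, 104)) = (-5123/2865 - 26042)/(-46590 + (-15 + 104)) = -74615453/(2865*(-46590 + 89)) = -74615453/2865/(-46501) = -74615453/2865*(-1/46501) = 74615453/133225365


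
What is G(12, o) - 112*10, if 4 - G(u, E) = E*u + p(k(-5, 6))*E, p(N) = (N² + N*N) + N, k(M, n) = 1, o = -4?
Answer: -1056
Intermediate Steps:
p(N) = N + 2*N² (p(N) = (N² + N²) + N = 2*N² + N = N + 2*N²)
G(u, E) = 4 - 3*E - E*u (G(u, E) = 4 - (E*u + (1*(1 + 2*1))*E) = 4 - (E*u + (1*(1 + 2))*E) = 4 - (E*u + (1*3)*E) = 4 - (E*u + 3*E) = 4 - (3*E + E*u) = 4 + (-3*E - E*u) = 4 - 3*E - E*u)
G(12, o) - 112*10 = (4 - 3*(-4) - 1*(-4)*12) - 112*10 = (4 + 12 + 48) - 1120 = 64 - 1120 = -1056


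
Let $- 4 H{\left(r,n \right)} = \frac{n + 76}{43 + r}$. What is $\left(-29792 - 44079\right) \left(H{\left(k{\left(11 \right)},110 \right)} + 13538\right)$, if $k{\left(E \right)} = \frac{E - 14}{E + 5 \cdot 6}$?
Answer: $- \frac{3519949234837}{3520} \approx -9.9999 \cdot 10^{8}$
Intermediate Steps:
$k{\left(E \right)} = \frac{-14 + E}{30 + E}$ ($k{\left(E \right)} = \frac{-14 + E}{E + 30} = \frac{-14 + E}{30 + E}$)
$H{\left(r,n \right)} = - \frac{76 + n}{4 \left(43 + r\right)}$ ($H{\left(r,n \right)} = - \frac{\left(n + 76\right) \frac{1}{43 + r}}{4} = - \frac{\left(76 + n\right) \frac{1}{43 + r}}{4} = - \frac{\frac{1}{43 + r} \left(76 + n\right)}{4} = - \frac{76 + n}{4 \left(43 + r\right)}$)
$\left(-29792 - 44079\right) \left(H{\left(k{\left(11 \right)},110 \right)} + 13538\right) = \left(-29792 - 44079\right) \left(\frac{-76 - 110}{4 \left(43 + \frac{-14 + 11}{30 + 11}\right)} + 13538\right) = - 73871 \left(\frac{-76 - 110}{4 \left(43 + \frac{1}{41} \left(-3\right)\right)} + 13538\right) = - 73871 \left(\frac{1}{4} \frac{1}{43 + \frac{1}{41} \left(-3\right)} \left(-186\right) + 13538\right) = - 73871 \left(\frac{1}{4} \frac{1}{43 - \frac{3}{41}} \left(-186\right) + 13538\right) = - 73871 \left(\frac{1}{4} \frac{1}{\frac{1760}{41}} \left(-186\right) + 13538\right) = - 73871 \left(\frac{1}{4} \cdot \frac{41}{1760} \left(-186\right) + 13538\right) = - 73871 \left(- \frac{3813}{3520} + 13538\right) = \left(-73871\right) \frac{47649947}{3520} = - \frac{3519949234837}{3520}$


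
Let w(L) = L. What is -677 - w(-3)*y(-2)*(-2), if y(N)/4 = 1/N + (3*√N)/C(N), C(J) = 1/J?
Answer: -665 + 144*I*√2 ≈ -665.0 + 203.65*I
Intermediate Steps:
y(N) = 4/N + 12*N^(3/2) (y(N) = 4*(1/N + (3*√N)/(1/N)) = 4*(1/N + (3*√N)*N) = 4*(1/N + 3*N^(3/2)) = 4/N + 12*N^(3/2))
-677 - w(-3)*y(-2)*(-2) = -677 - (-12*(1 + 3*(-2)^(5/2))/(-2))*(-2) = -677 - (-12*(-1)*(1 + 3*(4*I*√2))/2)*(-2) = -677 - (-12*(-1)*(1 + 12*I*√2)/2)*(-2) = -677 - (-3*(-2 - 24*I*√2))*(-2) = -677 - (6 + 72*I*√2)*(-2) = -677 - (-12 - 144*I*√2) = -677 + (12 + 144*I*√2) = -665 + 144*I*√2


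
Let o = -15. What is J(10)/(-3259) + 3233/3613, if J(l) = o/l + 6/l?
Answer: 105395987/117747670 ≈ 0.89510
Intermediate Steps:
J(l) = -9/l (J(l) = -15/l + 6/l = -9/l)
J(10)/(-3259) + 3233/3613 = -9/10/(-3259) + 3233/3613 = -9*1/10*(-1/3259) + 3233*(1/3613) = -9/10*(-1/3259) + 3233/3613 = 9/32590 + 3233/3613 = 105395987/117747670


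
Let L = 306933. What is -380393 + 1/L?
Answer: -116755164668/306933 ≈ -3.8039e+5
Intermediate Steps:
-380393 + 1/L = -380393 + 1/306933 = -116755164668/306933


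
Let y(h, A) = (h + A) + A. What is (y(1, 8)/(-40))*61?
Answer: -1037/40 ≈ -25.925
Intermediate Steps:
y(h, A) = h + 2*A (y(h, A) = (A + h) + A = h + 2*A)
(y(1, 8)/(-40))*61 = ((1 + 2*8)/(-40))*61 = ((1 + 16)*(-1/40))*61 = (17*(-1/40))*61 = -17/40*61 = -1037/40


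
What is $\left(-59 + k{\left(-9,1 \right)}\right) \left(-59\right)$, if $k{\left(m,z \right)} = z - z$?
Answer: $3481$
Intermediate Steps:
$k{\left(m,z \right)} = 0$
$\left(-59 + k{\left(-9,1 \right)}\right) \left(-59\right) = \left(-59 + 0\right) \left(-59\right) = \left(-59\right) \left(-59\right) = 3481$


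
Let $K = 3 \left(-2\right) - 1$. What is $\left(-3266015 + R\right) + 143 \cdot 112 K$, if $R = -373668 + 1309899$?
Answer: $-2441896$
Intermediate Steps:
$R = 936231$
$K = -7$ ($K = -6 - 1 = -7$)
$\left(-3266015 + R\right) + 143 \cdot 112 K = \left(-3266015 + 936231\right) + 143 \cdot 112 \left(-7\right) = -2329784 + 16016 \left(-7\right) = -2329784 - 112112 = -2441896$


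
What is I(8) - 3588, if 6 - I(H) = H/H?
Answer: -3583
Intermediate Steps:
I(H) = 5 (I(H) = 6 - H/H = 6 - 1*1 = 6 - 1 = 5)
I(8) - 3588 = 5 - 3588 = -3583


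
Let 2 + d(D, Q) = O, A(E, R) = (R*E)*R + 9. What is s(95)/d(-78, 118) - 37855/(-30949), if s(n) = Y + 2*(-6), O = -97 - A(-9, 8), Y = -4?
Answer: 4305239/3621033 ≈ 1.1890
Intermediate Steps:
A(E, R) = 9 + E*R**2 (A(E, R) = (E*R)*R + 9 = E*R**2 + 9 = 9 + E*R**2)
O = 470 (O = -97 - (9 - 9*8**2) = -97 - (9 - 9*64) = -97 - (9 - 576) = -97 - 1*(-567) = -97 + 567 = 470)
d(D, Q) = 468 (d(D, Q) = -2 + 470 = 468)
s(n) = -16 (s(n) = -4 + 2*(-6) = -4 - 12 = -16)
s(95)/d(-78, 118) - 37855/(-30949) = -16/468 - 37855/(-30949) = -16*1/468 - 37855*(-1/30949) = -4/117 + 37855/30949 = 4305239/3621033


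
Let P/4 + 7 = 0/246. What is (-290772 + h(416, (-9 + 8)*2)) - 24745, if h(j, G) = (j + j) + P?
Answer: -314713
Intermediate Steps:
P = -28 (P = -28 + 4*(0/246) = -28 + 4*(0*(1/246)) = -28 + 4*0 = -28 + 0 = -28)
h(j, G) = -28 + 2*j (h(j, G) = (j + j) - 28 = 2*j - 28 = -28 + 2*j)
(-290772 + h(416, (-9 + 8)*2)) - 24745 = (-290772 + (-28 + 2*416)) - 24745 = (-290772 + (-28 + 832)) - 24745 = (-290772 + 804) - 24745 = -289968 - 24745 = -314713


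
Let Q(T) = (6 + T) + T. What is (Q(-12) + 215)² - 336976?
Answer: -298167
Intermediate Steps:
Q(T) = 6 + 2*T
(Q(-12) + 215)² - 336976 = ((6 + 2*(-12)) + 215)² - 336976 = ((6 - 24) + 215)² - 336976 = (-18 + 215)² - 336976 = 197² - 336976 = 38809 - 336976 = -298167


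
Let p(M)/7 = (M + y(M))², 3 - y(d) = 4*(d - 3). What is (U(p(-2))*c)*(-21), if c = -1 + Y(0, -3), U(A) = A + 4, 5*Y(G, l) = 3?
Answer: 129822/5 ≈ 25964.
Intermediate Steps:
Y(G, l) = ⅗ (Y(G, l) = (⅕)*3 = ⅗)
y(d) = 15 - 4*d (y(d) = 3 - 4*(d - 3) = 3 - 4*(-3 + d) = 3 - (-12 + 4*d) = 3 + (12 - 4*d) = 15 - 4*d)
p(M) = 7*(15 - 3*M)² (p(M) = 7*(M + (15 - 4*M))² = 7*(15 - 3*M)²)
U(A) = 4 + A
c = -⅖ (c = -1 + ⅗ = -⅖ ≈ -0.40000)
(U(p(-2))*c)*(-21) = ((4 + 63*(-5 - 2)²)*(-⅖))*(-21) = ((4 + 63*(-7)²)*(-⅖))*(-21) = ((4 + 63*49)*(-⅖))*(-21) = ((4 + 3087)*(-⅖))*(-21) = (3091*(-⅖))*(-21) = -6182/5*(-21) = 129822/5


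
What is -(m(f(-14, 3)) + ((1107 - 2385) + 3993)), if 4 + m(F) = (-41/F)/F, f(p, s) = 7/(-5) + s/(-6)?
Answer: -974571/361 ≈ -2699.6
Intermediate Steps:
f(p, s) = -7/5 - s/6 (f(p, s) = 7*(-⅕) + s*(-⅙) = -7/5 - s/6)
m(F) = -4 - 41/F² (m(F) = -4 + (-41/F)/F = -4 - 41/F²)
-(m(f(-14, 3)) + ((1107 - 2385) + 3993)) = -((-4 - 41/(-7/5 - ⅙*3)²) + ((1107 - 2385) + 3993)) = -((-4 - 41/(-7/5 - ½)²) + (-1278 + 3993)) = -((-4 - 41/(-19/10)²) + 2715) = -((-4 - 41*100/361) + 2715) = -((-4 - 4100/361) + 2715) = -(-5544/361 + 2715) = -1*974571/361 = -974571/361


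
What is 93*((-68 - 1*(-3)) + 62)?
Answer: -279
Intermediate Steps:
93*((-68 - 1*(-3)) + 62) = 93*((-68 + 3) + 62) = 93*(-65 + 62) = 93*(-3) = -279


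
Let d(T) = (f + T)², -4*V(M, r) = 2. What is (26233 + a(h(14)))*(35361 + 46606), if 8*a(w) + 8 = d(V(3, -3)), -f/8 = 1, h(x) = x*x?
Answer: 68828755471/32 ≈ 2.1509e+9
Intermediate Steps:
V(M, r) = -½ (V(M, r) = -¼*2 = -½)
h(x) = x²
f = -8 (f = -8*1 = -8)
d(T) = (-8 + T)²
a(w) = 257/32 (a(w) = -1 + (-8 - ½)²/8 = -1 + (-17/2)²/8 = -1 + (⅛)*(289/4) = -1 + 289/32 = 257/32)
(26233 + a(h(14)))*(35361 + 46606) = (26233 + 257/32)*(35361 + 46606) = (839713/32)*81967 = 68828755471/32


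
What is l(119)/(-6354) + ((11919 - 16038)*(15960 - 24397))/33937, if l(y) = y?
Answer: 220810188559/215635698 ≈ 1024.0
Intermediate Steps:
l(119)/(-6354) + ((11919 - 16038)*(15960 - 24397))/33937 = 119/(-6354) + ((11919 - 16038)*(15960 - 24397))/33937 = 119*(-1/6354) - 4119*(-8437)*(1/33937) = -119/6354 + 34752003*(1/33937) = -119/6354 + 34752003/33937 = 220810188559/215635698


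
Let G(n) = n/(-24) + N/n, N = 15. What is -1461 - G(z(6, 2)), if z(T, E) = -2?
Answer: -17443/12 ≈ -1453.6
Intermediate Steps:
G(n) = 15/n - n/24 (G(n) = n/(-24) + 15/n = n*(-1/24) + 15/n = -n/24 + 15/n = 15/n - n/24)
-1461 - G(z(6, 2)) = -1461 - (15/(-2) - 1/24*(-2)) = -1461 - (15*(-½) + 1/12) = -1461 - (-15/2 + 1/12) = -1461 - 1*(-89/12) = -1461 + 89/12 = -17443/12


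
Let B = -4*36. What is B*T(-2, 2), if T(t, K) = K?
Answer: -288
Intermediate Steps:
B = -144
B*T(-2, 2) = -144*2 = -288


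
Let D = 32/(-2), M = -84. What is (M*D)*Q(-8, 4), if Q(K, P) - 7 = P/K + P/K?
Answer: 8064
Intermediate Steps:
Q(K, P) = 7 + 2*P/K (Q(K, P) = 7 + (P/K + P/K) = 7 + 2*P/K)
D = -16 (D = 32*(-½) = -16)
(M*D)*Q(-8, 4) = (-84*(-16))*(7 + 2*4/(-8)) = 1344*(7 + 2*4*(-⅛)) = 1344*(7 - 1) = 1344*6 = 8064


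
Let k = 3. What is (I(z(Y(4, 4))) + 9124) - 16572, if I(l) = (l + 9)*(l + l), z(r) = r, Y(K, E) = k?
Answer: -7376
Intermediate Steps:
Y(K, E) = 3
I(l) = 2*l*(9 + l) (I(l) = (9 + l)*(2*l) = 2*l*(9 + l))
(I(z(Y(4, 4))) + 9124) - 16572 = (2*3*(9 + 3) + 9124) - 16572 = (2*3*12 + 9124) - 16572 = (72 + 9124) - 16572 = 9196 - 16572 = -7376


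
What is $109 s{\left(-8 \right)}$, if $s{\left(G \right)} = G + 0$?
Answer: $-872$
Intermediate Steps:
$s{\left(G \right)} = G$
$109 s{\left(-8 \right)} = 109 \left(-8\right) = -872$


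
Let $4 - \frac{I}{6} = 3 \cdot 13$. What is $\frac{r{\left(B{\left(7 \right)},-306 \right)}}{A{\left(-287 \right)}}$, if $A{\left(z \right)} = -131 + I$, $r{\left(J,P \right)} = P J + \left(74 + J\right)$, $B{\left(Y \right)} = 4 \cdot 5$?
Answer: $\frac{6026}{341} \approx 17.672$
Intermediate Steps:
$B{\left(Y \right)} = 20$
$I = -210$ ($I = 24 - 6 \cdot 3 \cdot 13 = 24 - 234 = -210$)
$r{\left(J,P \right)} = 74 + J + J P$ ($r{\left(J,P \right)} = J P + \left(74 + J\right) = 74 + J + J P$)
$A{\left(z \right)} = -341$ ($A{\left(z \right)} = -131 - 210 = -341$)
$\frac{r{\left(B{\left(7 \right)},-306 \right)}}{A{\left(-287 \right)}} = \frac{74 + 20 + 20 \left(-306\right)}{-341} = \left(74 + 20 - 6120\right) \left(- \frac{1}{341}\right) = \left(-6026\right) \left(- \frac{1}{341}\right) = \frac{6026}{341}$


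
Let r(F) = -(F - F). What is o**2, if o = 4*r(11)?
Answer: 0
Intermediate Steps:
r(F) = 0 (r(F) = -1*0 = 0)
o = 0 (o = 4*0 = 0)
o**2 = 0**2 = 0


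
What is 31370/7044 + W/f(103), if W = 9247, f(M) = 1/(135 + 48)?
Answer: 5959947607/3522 ≈ 1.6922e+6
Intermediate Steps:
f(M) = 1/183
31370/7044 + W/f(103) = 31370/7044 + 9247/(1/183) = 31370*(1/7044) + 9247*183 = 15685/3522 + 1692201 = 5959947607/3522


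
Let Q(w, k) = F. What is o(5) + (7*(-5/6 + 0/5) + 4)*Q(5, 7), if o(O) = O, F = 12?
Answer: -17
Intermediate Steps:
Q(w, k) = 12
o(5) + (7*(-5/6 + 0/5) + 4)*Q(5, 7) = 5 + (7*(-5/6 + 0/5) + 4)*12 = 5 + (7*(-5*1/6 + 0*(1/5)) + 4)*12 = 5 + (7*(-5/6 + 0) + 4)*12 = 5 + (7*(-5/6) + 4)*12 = 5 + (-35/6 + 4)*12 = 5 - 11/6*12 = 5 - 22 = -17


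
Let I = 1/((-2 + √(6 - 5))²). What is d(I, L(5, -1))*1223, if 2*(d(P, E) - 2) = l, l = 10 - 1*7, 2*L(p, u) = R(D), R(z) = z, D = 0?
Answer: 8561/2 ≈ 4280.5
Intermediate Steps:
L(p, u) = 0 (L(p, u) = (½)*0 = 0)
l = 3 (l = 10 - 7 = 3)
I = 1 (I = 1/((-2 + √1)²) = 1/((-2 + 1)²) = 1/((-1)²) = 1/1 = 1)
d(P, E) = 7/2 (d(P, E) = 2 + (½)*3 = 2 + 3/2 = 7/2)
d(I, L(5, -1))*1223 = (7/2)*1223 = 8561/2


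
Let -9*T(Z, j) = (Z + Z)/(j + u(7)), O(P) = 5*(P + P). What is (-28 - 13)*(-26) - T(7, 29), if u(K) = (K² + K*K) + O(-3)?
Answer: 930632/873 ≈ 1066.0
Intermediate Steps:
O(P) = 10*P (O(P) = 5*(2*P) = 10*P)
u(K) = -30 + 2*K² (u(K) = (K² + K*K) + 10*(-3) = (K² + K²) - 30 = 2*K² - 30 = -30 + 2*K²)
T(Z, j) = -2*Z/(9*(68 + j)) (T(Z, j) = -(Z + Z)/(9*(j + (-30 + 2*7²))) = -2*Z/(9*(j + (-30 + 2*49))) = -2*Z/(9*(j + (-30 + 98))) = -2*Z/(9*(j + 68)) = -2*Z/(9*(68 + j)))
(-28 - 13)*(-26) - T(7, 29) = (-28 - 13)*(-26) - (-2)*7/(612 + 9*29) = -41*(-26) - (-2)*7/(612 + 261) = 1066 - (-2)*7/873 = 1066 - 1*(-14/873) = 1066 + 14/873 = 930632/873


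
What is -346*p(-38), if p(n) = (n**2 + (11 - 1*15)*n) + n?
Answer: -539068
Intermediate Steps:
p(n) = n**2 - 3*n (p(n) = (n**2 + (11 - 15)*n) + n = (n**2 - 4*n) + n = n**2 - 3*n)
-346*p(-38) = -(-13148)*(-3 - 38) = -(-13148)*(-41) = -346*1558 = -539068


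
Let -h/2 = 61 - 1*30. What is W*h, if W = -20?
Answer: 1240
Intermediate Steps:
h = -62 (h = -2*(61 - 1*30) = -2*(61 - 30) = -2*31 = -62)
W*h = -20*(-62) = 1240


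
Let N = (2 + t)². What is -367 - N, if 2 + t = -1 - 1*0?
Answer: -368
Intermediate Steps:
t = -3 (t = -2 + (-1 - 1*0) = -2 + (-1 + 0) = -2 - 1 = -3)
N = 1 (N = (2 - 3)² = (-1)² = 1)
-367 - N = -367 - 1*1 = -367 - 1 = -368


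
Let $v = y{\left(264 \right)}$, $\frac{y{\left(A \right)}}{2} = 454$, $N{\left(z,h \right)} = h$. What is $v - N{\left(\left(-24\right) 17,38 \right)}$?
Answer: $870$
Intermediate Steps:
$y{\left(A \right)} = 908$ ($y{\left(A \right)} = 2 \cdot 454 = 908$)
$v = 908$
$v - N{\left(\left(-24\right) 17,38 \right)} = 908 - 38 = 870$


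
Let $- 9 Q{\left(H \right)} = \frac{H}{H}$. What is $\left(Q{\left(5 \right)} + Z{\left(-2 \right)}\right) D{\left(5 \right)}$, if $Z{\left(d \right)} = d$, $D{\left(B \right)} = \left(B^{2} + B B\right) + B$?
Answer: $- \frac{1045}{9} \approx -116.11$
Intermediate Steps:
$Q{\left(H \right)} = - \frac{1}{9}$ ($Q{\left(H \right)} = - \frac{H \frac{1}{H}}{9} = \left(- \frac{1}{9}\right) 1 = - \frac{1}{9}$)
$D{\left(B \right)} = B + 2 B^{2}$ ($D{\left(B \right)} = \left(B^{2} + B^{2}\right) + B = 2 B^{2} + B = B + 2 B^{2}$)
$\left(Q{\left(5 \right)} + Z{\left(-2 \right)}\right) D{\left(5 \right)} = \left(- \frac{1}{9} - 2\right) 5 \left(1 + 2 \cdot 5\right) = - \frac{19 \cdot 5 \left(1 + 10\right)}{9} = - \frac{19 \cdot 5 \cdot 11}{9} = \left(- \frac{19}{9}\right) 55 = - \frac{1045}{9}$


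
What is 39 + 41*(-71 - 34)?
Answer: -4266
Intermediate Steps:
39 + 41*(-71 - 34) = 39 + 41*(-105) = 39 - 4305 = -4266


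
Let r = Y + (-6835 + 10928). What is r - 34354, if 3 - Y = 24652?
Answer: -54910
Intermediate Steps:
Y = -24649 (Y = 3 - 1*24652 = 3 - 24652 = -24649)
r = -20556 (r = -24649 + (-6835 + 10928) = -24649 + 4093 = -20556)
r - 34354 = -20556 - 34354 = -54910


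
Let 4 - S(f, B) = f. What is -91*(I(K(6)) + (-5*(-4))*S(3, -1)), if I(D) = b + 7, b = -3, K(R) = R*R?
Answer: -2184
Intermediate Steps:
K(R) = R²
S(f, B) = 4 - f
I(D) = 4 (I(D) = -3 + 7 = 4)
-91*(I(K(6)) + (-5*(-4))*S(3, -1)) = -91*(4 + (-5*(-4))*(4 - 1*3)) = -91*(4 + 20*(4 - 3)) = -91*(4 + 20*1) = -91*(4 + 20) = -91*24 = -2184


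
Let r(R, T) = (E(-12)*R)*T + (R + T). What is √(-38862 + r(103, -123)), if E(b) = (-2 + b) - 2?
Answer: √163822 ≈ 404.75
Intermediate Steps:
E(b) = -4 + b
r(R, T) = R + T - 16*R*T (r(R, T) = ((-4 - 12)*R)*T + (R + T) = (-16*R)*T + (R + T) = -16*R*T + (R + T) = R + T - 16*R*T)
√(-38862 + r(103, -123)) = √(-38862 + (103 - 123 - 16*103*(-123))) = √(-38862 + (103 - 123 + 202704)) = √(-38862 + 202684) = √163822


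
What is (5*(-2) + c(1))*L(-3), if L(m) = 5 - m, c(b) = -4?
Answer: -112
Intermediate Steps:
(5*(-2) + c(1))*L(-3) = (5*(-2) - 4)*(5 - 1*(-3)) = (-10 - 4)*(5 + 3) = -14*8 = -112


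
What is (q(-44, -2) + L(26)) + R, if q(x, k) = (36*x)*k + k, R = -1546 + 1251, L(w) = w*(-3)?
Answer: 2793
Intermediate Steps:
L(w) = -3*w
R = -295
q(x, k) = k + 36*k*x (q(x, k) = 36*k*x + k = k + 36*k*x)
(q(-44, -2) + L(26)) + R = (-2*(1 + 36*(-44)) - 3*26) - 295 = (-2*(1 - 1584) - 78) - 295 = (-2*(-1583) - 78) - 295 = (3166 - 78) - 295 = 3088 - 295 = 2793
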